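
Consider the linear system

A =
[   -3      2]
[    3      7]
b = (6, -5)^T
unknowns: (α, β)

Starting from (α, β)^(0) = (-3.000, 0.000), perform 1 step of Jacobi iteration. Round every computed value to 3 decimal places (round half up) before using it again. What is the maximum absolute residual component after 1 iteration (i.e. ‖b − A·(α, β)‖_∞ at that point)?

Iteration 1:
  α = (6 - (2)·0.000) / (-3) = -2.000
  β = (-5 - (3)·-3.000) / (7) = 0.571
Residual b − A·x = (-1.142, -2.997); ∞-norm = 2.997

2.997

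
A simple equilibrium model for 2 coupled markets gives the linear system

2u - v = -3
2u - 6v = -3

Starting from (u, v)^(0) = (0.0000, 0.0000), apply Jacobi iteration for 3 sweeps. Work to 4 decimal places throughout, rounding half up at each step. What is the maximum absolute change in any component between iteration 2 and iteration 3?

0.2500

Iteration 1:
  u = (-3 - (-1)·0.0000) / (2) = -1.5000
  v = (-3 - (2)·0.0000) / (-6) = 0.5000
Iteration 2:
  u = (-3 - (-1)·0.5000) / (2) = -1.2500
  v = (-3 - (2)·-1.5000) / (-6) = 0.0000
Iteration 3:
  u = (-3 - (-1)·0.0000) / (2) = -1.5000
  v = (-3 - (2)·-1.2500) / (-6) = 0.0833
Change: (-0.2500, 0.0833) → max |·| = 0.2500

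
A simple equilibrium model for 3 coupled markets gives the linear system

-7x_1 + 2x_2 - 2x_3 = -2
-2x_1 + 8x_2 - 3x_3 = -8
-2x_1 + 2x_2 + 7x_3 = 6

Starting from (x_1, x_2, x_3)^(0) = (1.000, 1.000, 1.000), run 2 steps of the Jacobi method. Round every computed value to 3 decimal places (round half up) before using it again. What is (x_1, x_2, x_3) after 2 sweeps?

Iteration 1:
  x_1 = (-2 - (2)·1.000 - (-2)·1.000) / (-7) = 0.286
  x_2 = (-8 - (-2)·1.000 - (-3)·1.000) / (8) = -0.375
  x_3 = (6 - (-2)·1.000 - (2)·1.000) / (7) = 0.857
Iteration 2:
  x_1 = (-2 - (2)·-0.375 - (-2)·0.857) / (-7) = -0.066
  x_2 = (-8 - (-2)·0.286 - (-3)·0.857) / (8) = -0.607
  x_3 = (6 - (-2)·0.286 - (2)·-0.375) / (7) = 1.046

(-0.066, -0.607, 1.046)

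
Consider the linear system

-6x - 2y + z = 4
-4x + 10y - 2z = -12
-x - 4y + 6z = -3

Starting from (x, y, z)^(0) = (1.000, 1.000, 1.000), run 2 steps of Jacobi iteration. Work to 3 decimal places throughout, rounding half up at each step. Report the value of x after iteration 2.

-0.411

Iteration 1:
  x = (4 - (-2)·1.000 - (1)·1.000) / (-6) = -0.833
  y = (-12 - (-4)·1.000 - (-2)·1.000) / (10) = -0.600
  z = (-3 - (-1)·1.000 - (-4)·1.000) / (6) = 0.333
Iteration 2:
  x = (4 - (-2)·-0.600 - (1)·0.333) / (-6) = -0.411
  y = (-12 - (-4)·-0.833 - (-2)·0.333) / (10) = -1.467
  z = (-3 - (-1)·-0.833 - (-4)·-0.600) / (6) = -1.039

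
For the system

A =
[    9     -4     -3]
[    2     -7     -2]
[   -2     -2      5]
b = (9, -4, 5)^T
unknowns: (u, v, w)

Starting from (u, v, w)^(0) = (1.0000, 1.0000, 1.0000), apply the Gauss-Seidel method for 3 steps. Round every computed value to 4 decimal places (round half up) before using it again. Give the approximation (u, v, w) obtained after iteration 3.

Iteration 1:
  u = (9 - (-4)·1.0000 - (-3)·1.0000) / (9) = 1.7778
  v = (-4 - (2)·1.7778 - (-2)·1.0000) / (-7) = 0.7937
  w = (5 - (-2)·1.7778 - (-2)·0.7937) / (5) = 2.0286
Iteration 2:
  u = (9 - (-4)·0.7937 - (-3)·2.0286) / (9) = 2.0290
  v = (-4 - (2)·2.0290 - (-2)·2.0286) / (-7) = 0.5715
  w = (5 - (-2)·2.0290 - (-2)·0.5715) / (5) = 2.0402
Iteration 3:
  u = (9 - (-4)·0.5715 - (-3)·2.0402) / (9) = 1.9341
  v = (-4 - (2)·1.9341 - (-2)·2.0402) / (-7) = 0.5411
  w = (5 - (-2)·1.9341 - (-2)·0.5411) / (5) = 1.9901

(1.9341, 0.5411, 1.9901)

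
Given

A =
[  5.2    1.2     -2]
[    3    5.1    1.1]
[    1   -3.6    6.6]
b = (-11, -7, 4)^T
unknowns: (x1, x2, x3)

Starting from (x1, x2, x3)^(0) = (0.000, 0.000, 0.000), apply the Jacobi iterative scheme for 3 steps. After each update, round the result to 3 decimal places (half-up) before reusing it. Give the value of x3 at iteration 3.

Iteration 1:
  x1 = (-11 - (1.2)·0.000 - (-2)·0.000) / (5.2) = -2.115
  x2 = (-7 - (3)·0.000 - (1.1)·0.000) / (5.1) = -1.373
  x3 = (4 - (1)·0.000 - (-3.6)·0.000) / (6.6) = 0.606
Iteration 2:
  x1 = (-11 - (1.2)·-1.373 - (-2)·0.606) / (5.2) = -1.565
  x2 = (-7 - (3)·-2.115 - (1.1)·0.606) / (5.1) = -0.259
  x3 = (4 - (1)·-2.115 - (-3.6)·-1.373) / (6.6) = 0.178
Iteration 3:
  x1 = (-11 - (1.2)·-0.259 - (-2)·0.178) / (5.2) = -1.987
  x2 = (-7 - (3)·-1.565 - (1.1)·0.178) / (5.1) = -0.490
  x3 = (4 - (1)·-1.565 - (-3.6)·-0.259) / (6.6) = 0.702

0.702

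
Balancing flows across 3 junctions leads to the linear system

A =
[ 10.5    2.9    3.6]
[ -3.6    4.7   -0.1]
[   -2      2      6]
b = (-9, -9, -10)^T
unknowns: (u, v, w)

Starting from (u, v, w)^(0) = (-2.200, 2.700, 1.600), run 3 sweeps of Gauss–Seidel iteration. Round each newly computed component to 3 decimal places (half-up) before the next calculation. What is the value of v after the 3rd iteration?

Iteration 1:
  u = (-9 - (2.9)·2.700 - (3.6)·1.600) / (10.5) = -2.151
  v = (-9 - (-3.6)·-2.151 - (-0.1)·1.600) / (4.7) = -3.528
  w = (-10 - (-2)·-2.151 - (2)·-3.528) / (6) = -1.208
Iteration 2:
  u = (-9 - (2.9)·-3.528 - (3.6)·-1.208) / (10.5) = 0.531
  v = (-9 - (-3.6)·0.531 - (-0.1)·-1.208) / (4.7) = -1.534
  w = (-10 - (-2)·0.531 - (2)·-1.534) / (6) = -0.978
Iteration 3:
  u = (-9 - (2.9)·-1.534 - (3.6)·-0.978) / (10.5) = -0.098
  v = (-9 - (-3.6)·-0.098 - (-0.1)·-0.978) / (4.7) = -2.011
  w = (-10 - (-2)·-0.098 - (2)·-2.011) / (6) = -1.029

-2.011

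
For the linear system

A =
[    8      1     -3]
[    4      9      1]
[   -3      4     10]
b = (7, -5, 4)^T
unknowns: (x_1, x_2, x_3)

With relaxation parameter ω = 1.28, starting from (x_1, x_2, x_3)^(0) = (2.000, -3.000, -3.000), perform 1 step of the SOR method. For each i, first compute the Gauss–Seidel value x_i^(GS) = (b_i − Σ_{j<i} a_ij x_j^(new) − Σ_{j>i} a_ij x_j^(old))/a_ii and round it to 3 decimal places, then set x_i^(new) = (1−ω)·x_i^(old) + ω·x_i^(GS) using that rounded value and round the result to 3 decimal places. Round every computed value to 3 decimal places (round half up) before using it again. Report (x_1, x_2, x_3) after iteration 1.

Iteration 1:
  x_1: GS value = (7 - (1)·-3.000 - (-3)·-3.000) / (8) = 0.125;  x_1 ← (1−ω)·2.000 + ω·0.125 = -0.400
  x_2: GS value = (-5 - (4)·-0.400 - (1)·-3.000) / (9) = -0.044;  x_2 ← (1−ω)·-3.000 + ω·-0.044 = 0.784
  x_3: GS value = (4 - (-3)·-0.400 - (4)·0.784) / (10) = -0.034;  x_3 ← (1−ω)·-3.000 + ω·-0.034 = 0.796

(-0.400, 0.784, 0.796)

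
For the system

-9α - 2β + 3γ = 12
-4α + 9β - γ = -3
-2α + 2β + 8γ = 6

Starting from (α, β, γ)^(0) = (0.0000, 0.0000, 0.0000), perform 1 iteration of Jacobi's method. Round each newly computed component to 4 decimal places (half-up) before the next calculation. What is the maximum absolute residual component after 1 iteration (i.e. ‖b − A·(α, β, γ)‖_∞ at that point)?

4.5835

Iteration 1:
  α = (12 - (-2)·0.0000 - (3)·0.0000) / (-9) = -1.3333
  β = (-3 - (-4)·0.0000 - (-1)·0.0000) / (9) = -0.3333
  γ = (6 - (-2)·0.0000 - (2)·0.0000) / (8) = 0.7500
Residual b − A·x = (-2.9163, -4.5835, -2.0000); ∞-norm = 4.5835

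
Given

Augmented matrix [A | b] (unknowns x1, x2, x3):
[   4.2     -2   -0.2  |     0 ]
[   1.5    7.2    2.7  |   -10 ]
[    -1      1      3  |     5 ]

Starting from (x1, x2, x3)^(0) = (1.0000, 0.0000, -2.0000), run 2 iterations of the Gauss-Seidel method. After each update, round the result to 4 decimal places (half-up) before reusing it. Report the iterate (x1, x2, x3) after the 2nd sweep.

Iteration 1:
  x1 = (0 - (-2)·0.0000 - (-0.2)·-2.0000) / (4.2) = -0.0952
  x2 = (-10 - (1.5)·-0.0952 - (2.7)·-2.0000) / (7.2) = -0.6191
  x3 = (5 - (-1)·-0.0952 - (1)·-0.6191) / (3) = 1.8413
Iteration 2:
  x1 = (0 - (-2)·-0.6191 - (-0.2)·1.8413) / (4.2) = -0.2071
  x2 = (-10 - (1.5)·-0.2071 - (2.7)·1.8413) / (7.2) = -2.0362
  x3 = (5 - (-1)·-0.2071 - (1)·-2.0362) / (3) = 2.2764

(-0.2071, -2.0362, 2.2764)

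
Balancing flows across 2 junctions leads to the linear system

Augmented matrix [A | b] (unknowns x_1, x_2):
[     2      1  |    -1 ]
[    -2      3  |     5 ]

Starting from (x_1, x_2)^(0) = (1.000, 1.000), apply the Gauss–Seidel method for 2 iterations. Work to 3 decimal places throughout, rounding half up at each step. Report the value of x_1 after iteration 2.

-1.000

Iteration 1:
  x_1 = (-1 - (1)·1.000) / (2) = -1.000
  x_2 = (5 - (-2)·-1.000) / (3) = 1.000
Iteration 2:
  x_1 = (-1 - (1)·1.000) / (2) = -1.000
  x_2 = (5 - (-2)·-1.000) / (3) = 1.000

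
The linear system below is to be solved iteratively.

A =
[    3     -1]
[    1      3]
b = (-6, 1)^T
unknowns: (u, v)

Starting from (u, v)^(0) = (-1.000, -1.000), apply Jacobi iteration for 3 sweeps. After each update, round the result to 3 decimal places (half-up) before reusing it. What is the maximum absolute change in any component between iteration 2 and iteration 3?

Iteration 1:
  u = (-6 - (-1)·-1.000) / (3) = -2.333
  v = (1 - (1)·-1.000) / (3) = 0.667
Iteration 2:
  u = (-6 - (-1)·0.667) / (3) = -1.778
  v = (1 - (1)·-2.333) / (3) = 1.111
Iteration 3:
  u = (-6 - (-1)·1.111) / (3) = -1.630
  v = (1 - (1)·-1.778) / (3) = 0.926
Change: (0.148, -0.185) → max |·| = 0.185

0.185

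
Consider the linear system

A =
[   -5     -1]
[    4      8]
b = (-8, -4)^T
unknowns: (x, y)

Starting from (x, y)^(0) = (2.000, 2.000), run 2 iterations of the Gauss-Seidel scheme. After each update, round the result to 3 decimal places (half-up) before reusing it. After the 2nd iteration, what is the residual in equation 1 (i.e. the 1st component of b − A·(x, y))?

-0.310

Iteration 1:
  x = (-8 - (-1)·2.000) / (-5) = 1.200
  y = (-4 - (4)·1.200) / (8) = -1.100
Iteration 2:
  x = (-8 - (-1)·-1.100) / (-5) = 1.820
  y = (-4 - (4)·1.820) / (8) = -1.410
Residual b − A·x = (-0.310, 0.000)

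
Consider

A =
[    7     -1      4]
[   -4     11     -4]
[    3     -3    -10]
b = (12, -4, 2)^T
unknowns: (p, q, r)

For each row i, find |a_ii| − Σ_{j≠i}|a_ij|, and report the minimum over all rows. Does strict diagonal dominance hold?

2

row 1: |7| − (1+4) = 2
row 2: |11| − (4+4) = 3
row 3: |-10| − (3+3) = 4
minimum over rows = 2 → strictly diagonally dominant (convergence guaranteed)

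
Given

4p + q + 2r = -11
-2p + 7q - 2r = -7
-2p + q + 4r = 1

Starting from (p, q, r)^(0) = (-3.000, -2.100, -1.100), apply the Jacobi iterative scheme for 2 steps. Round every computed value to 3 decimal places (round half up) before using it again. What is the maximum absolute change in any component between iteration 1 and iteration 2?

0.680

Iteration 1:
  p = (-11 - (1)·-2.100 - (2)·-1.100) / (4) = -1.675
  q = (-7 - (-2)·-3.000 - (-2)·-1.100) / (7) = -2.171
  r = (1 - (-2)·-3.000 - (1)·-2.100) / (4) = -0.725
Iteration 2:
  p = (-11 - (1)·-2.171 - (2)·-0.725) / (4) = -1.845
  q = (-7 - (-2)·-1.675 - (-2)·-0.725) / (7) = -1.686
  r = (1 - (-2)·-1.675 - (1)·-2.171) / (4) = -0.045
Change: (-0.170, 0.485, 0.680) → max |·| = 0.680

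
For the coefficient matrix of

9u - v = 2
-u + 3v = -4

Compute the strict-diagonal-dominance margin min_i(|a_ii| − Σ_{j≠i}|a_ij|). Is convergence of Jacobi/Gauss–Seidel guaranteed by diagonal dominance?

row 1: |9| − (1) = 8
row 2: |3| − (1) = 2
minimum over rows = 2 → strictly diagonally dominant (convergence guaranteed)

2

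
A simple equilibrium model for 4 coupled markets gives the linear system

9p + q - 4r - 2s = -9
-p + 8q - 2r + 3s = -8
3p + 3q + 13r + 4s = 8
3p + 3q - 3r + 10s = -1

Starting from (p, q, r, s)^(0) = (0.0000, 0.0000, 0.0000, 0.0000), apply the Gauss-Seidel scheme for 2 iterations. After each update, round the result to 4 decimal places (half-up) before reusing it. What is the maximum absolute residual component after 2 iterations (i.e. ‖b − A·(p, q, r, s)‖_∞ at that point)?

2.7127

Iteration 1:
  p = (-9 - (1)·0.0000 - (-4)·0.0000 - (-2)·0.0000) / (9) = -1.0000
  q = (-8 - (-1)·-1.0000 - (-2)·0.0000 - (3)·0.0000) / (8) = -1.1250
  r = (8 - (3)·-1.0000 - (3)·-1.1250 - (4)·0.0000) / (13) = 1.1058
  s = (-1 - (3)·-1.0000 - (3)·-1.1250 - (-3)·1.1058) / (10) = 0.8692
Iteration 2:
  p = (-9 - (1)·-1.1250 - (-4)·1.1058 - (-2)·0.8692) / (9) = -0.1904
  q = (-8 - (-1)·-0.1904 - (-2)·1.1058 - (3)·0.8692) / (8) = -1.0733
  r = (8 - (3)·-0.1904 - (3)·-1.0733 - (4)·0.8692) / (13) = 0.6396
  s = (-1 - (3)·-0.1904 - (3)·-1.0733 - (-3)·0.6396) / (10) = 0.4710
Residual b − A·x = (-2.7127, 0.2622, 1.5923, -0.0001); ∞-norm = 2.7127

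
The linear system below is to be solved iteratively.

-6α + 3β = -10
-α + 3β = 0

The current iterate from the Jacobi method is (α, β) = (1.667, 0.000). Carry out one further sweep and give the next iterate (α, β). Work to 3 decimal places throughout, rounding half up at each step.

One sweep:
  α = (-10 - (3)·0.000) / (-6) = 1.667
  β = (0 - (-1)·1.667) / (3) = 0.556

(1.667, 0.556)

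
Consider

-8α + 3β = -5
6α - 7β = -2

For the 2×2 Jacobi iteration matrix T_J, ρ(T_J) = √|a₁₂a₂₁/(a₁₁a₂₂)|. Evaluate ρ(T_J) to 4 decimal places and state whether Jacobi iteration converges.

a₁₂a₂₁/(a₁₁a₂₂) = (3)·(6) / ((-8)·(-7)) = 0.321429
ρ = √|0.321429| = √0.321429 = 0.5669
ρ < 1, so Jacobi converges

0.5669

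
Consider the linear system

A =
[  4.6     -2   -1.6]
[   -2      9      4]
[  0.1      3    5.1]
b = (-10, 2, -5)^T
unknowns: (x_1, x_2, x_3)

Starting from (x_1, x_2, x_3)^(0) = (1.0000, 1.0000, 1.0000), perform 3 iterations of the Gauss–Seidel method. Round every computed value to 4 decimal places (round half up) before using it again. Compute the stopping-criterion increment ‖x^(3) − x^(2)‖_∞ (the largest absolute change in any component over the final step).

0.1331

Iteration 1:
  x_1 = (-10 - (-2)·1.0000 - (-1.6)·1.0000) / (4.6) = -1.3913
  x_2 = (2 - (-2)·-1.3913 - (4)·1.0000) / (9) = -0.5314
  x_3 = (-5 - (0.1)·-1.3913 - (3)·-0.5314) / (5.1) = -0.6405
Iteration 2:
  x_1 = (-10 - (-2)·-0.5314 - (-1.6)·-0.6405) / (4.6) = -2.6277
  x_2 = (2 - (-2)·-2.6277 - (4)·-0.6405) / (9) = -0.0770
  x_3 = (-5 - (0.1)·-2.6277 - (3)·-0.0770) / (5.1) = -0.8836
Iteration 3:
  x_1 = (-10 - (-2)·-0.0770 - (-1.6)·-0.8836) / (4.6) = -2.5147
  x_2 = (2 - (-2)·-2.5147 - (4)·-0.8836) / (9) = 0.0561
  x_3 = (-5 - (0.1)·-2.5147 - (3)·0.0561) / (5.1) = -0.9641
Change: (0.1130, 0.1331, -0.0805) → max |·| = 0.1331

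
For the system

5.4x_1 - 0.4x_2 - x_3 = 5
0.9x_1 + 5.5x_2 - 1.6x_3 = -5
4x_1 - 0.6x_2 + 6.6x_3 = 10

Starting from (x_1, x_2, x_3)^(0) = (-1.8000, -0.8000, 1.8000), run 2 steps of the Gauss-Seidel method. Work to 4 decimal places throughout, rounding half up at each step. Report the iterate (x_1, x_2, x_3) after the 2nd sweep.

(1.0189, -0.8620, 0.8193)

Iteration 1:
  x_1 = (5 - (-0.4)·-0.8000 - (-1)·1.8000) / (5.4) = 1.2000
  x_2 = (-5 - (0.9)·1.2000 - (-1.6)·1.8000) / (5.5) = -0.5818
  x_3 = (10 - (4)·1.2000 - (-0.6)·-0.5818) / (6.6) = 0.7350
Iteration 2:
  x_1 = (5 - (-0.4)·-0.5818 - (-1)·0.7350) / (5.4) = 1.0189
  x_2 = (-5 - (0.9)·1.0189 - (-1.6)·0.7350) / (5.5) = -0.8620
  x_3 = (10 - (4)·1.0189 - (-0.6)·-0.8620) / (6.6) = 0.8193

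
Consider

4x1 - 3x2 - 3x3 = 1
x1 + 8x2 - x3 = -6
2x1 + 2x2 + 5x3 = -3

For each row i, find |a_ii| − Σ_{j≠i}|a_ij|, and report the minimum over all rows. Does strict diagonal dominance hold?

-2

row 1: |4| − (3+3) = -2
row 2: |8| − (1+1) = 6
row 3: |5| − (2+2) = 1
minimum over rows = -2 → not strictly diagonally dominant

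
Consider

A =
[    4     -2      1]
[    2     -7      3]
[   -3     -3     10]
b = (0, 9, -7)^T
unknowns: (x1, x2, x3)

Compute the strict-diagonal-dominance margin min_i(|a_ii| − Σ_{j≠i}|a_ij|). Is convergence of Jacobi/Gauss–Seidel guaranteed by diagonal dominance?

row 1: |4| − (2+1) = 1
row 2: |-7| − (2+3) = 2
row 3: |10| − (3+3) = 4
minimum over rows = 1 → strictly diagonally dominant (convergence guaranteed)

1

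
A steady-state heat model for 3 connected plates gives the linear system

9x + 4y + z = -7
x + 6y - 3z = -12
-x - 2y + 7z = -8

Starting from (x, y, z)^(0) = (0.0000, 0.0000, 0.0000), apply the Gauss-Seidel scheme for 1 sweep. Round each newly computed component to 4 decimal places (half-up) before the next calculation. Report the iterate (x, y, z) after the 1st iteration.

Iteration 1:
  x = (-7 - (4)·0.0000 - (1)·0.0000) / (9) = -0.7778
  y = (-12 - (1)·-0.7778 - (-3)·0.0000) / (6) = -1.8704
  z = (-8 - (-1)·-0.7778 - (-2)·-1.8704) / (7) = -1.7884

(-0.7778, -1.8704, -1.7884)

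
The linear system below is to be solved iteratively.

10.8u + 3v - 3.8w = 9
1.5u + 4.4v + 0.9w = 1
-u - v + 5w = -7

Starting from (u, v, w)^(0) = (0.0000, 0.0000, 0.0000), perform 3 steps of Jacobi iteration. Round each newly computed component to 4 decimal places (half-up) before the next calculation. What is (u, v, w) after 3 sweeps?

(0.3516, 0.3756, -1.2986)

Iteration 1:
  u = (9 - (3)·0.0000 - (-3.8)·0.0000) / (10.8) = 0.8333
  v = (1 - (1.5)·0.0000 - (0.9)·0.0000) / (4.4) = 0.2273
  w = (-7 - (-1)·0.0000 - (-1)·0.0000) / (5) = -1.4000
Iteration 2:
  u = (9 - (3)·0.2273 - (-3.8)·-1.4000) / (10.8) = 0.2776
  v = (1 - (1.5)·0.8333 - (0.9)·-1.4000) / (4.4) = 0.2296
  w = (-7 - (-1)·0.8333 - (-1)·0.2273) / (5) = -1.1879
Iteration 3:
  u = (9 - (3)·0.2296 - (-3.8)·-1.1879) / (10.8) = 0.3516
  v = (1 - (1.5)·0.2776 - (0.9)·-1.1879) / (4.4) = 0.3756
  w = (-7 - (-1)·0.2776 - (-1)·0.2296) / (5) = -1.2986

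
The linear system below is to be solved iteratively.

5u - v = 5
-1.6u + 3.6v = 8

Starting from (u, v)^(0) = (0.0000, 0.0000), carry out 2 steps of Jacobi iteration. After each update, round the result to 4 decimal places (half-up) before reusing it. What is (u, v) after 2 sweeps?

(1.4444, 2.6667)

Iteration 1:
  u = (5 - (-1)·0.0000) / (5) = 1.0000
  v = (8 - (-1.6)·0.0000) / (3.6) = 2.2222
Iteration 2:
  u = (5 - (-1)·2.2222) / (5) = 1.4444
  v = (8 - (-1.6)·1.0000) / (3.6) = 2.6667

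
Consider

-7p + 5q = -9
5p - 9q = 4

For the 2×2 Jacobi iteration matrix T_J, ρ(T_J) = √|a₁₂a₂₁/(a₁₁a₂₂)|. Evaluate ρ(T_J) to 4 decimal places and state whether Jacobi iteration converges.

a₁₂a₂₁/(a₁₁a₂₂) = (5)·(5) / ((-7)·(-9)) = 0.396825
ρ = √|0.396825| = √0.396825 = 0.6299
ρ < 1, so Jacobi converges

0.6299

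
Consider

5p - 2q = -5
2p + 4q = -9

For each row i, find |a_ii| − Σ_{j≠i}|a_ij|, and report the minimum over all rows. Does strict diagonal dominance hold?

2

row 1: |5| − (2) = 3
row 2: |4| − (2) = 2
minimum over rows = 2 → strictly diagonally dominant (convergence guaranteed)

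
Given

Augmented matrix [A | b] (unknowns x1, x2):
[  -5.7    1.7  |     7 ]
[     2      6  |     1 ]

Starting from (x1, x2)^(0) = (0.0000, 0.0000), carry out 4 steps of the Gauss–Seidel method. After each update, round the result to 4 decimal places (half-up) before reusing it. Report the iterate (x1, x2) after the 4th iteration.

(-1.0717, 0.5239)

Iteration 1:
  x1 = (7 - (1.7)·0.0000) / (-5.7) = -1.2281
  x2 = (1 - (2)·-1.2281) / (6) = 0.5760
Iteration 2:
  x1 = (7 - (1.7)·0.5760) / (-5.7) = -1.0563
  x2 = (1 - (2)·-1.0563) / (6) = 0.5188
Iteration 3:
  x1 = (7 - (1.7)·0.5188) / (-5.7) = -1.0733
  x2 = (1 - (2)·-1.0733) / (6) = 0.5244
Iteration 4:
  x1 = (7 - (1.7)·0.5244) / (-5.7) = -1.0717
  x2 = (1 - (2)·-1.0717) / (6) = 0.5239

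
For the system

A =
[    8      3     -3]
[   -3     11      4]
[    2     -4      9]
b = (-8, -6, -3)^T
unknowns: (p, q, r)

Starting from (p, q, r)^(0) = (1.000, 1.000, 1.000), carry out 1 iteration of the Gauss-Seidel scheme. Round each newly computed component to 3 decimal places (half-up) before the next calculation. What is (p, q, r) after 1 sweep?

Iteration 1:
  p = (-8 - (3)·1.000 - (-3)·1.000) / (8) = -1.000
  q = (-6 - (-3)·-1.000 - (4)·1.000) / (11) = -1.182
  r = (-3 - (2)·-1.000 - (-4)·-1.182) / (9) = -0.636

(-1.000, -1.182, -0.636)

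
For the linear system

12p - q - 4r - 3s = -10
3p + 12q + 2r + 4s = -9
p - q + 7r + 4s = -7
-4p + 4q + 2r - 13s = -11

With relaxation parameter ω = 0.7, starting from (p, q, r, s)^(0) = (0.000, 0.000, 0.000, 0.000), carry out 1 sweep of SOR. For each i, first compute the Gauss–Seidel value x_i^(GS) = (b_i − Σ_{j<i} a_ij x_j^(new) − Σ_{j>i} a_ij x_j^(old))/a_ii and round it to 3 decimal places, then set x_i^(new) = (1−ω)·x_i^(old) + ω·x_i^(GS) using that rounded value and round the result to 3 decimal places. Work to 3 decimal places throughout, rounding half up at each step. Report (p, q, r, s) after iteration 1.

(-0.583, -0.423, -0.684, 0.553)

Iteration 1:
  p: GS value = (-10 - (-1)·0.000 - (-4)·0.000 - (-3)·0.000) / (12) = -0.833;  p ← (1−ω)·0.000 + ω·-0.833 = -0.583
  q: GS value = (-9 - (3)·-0.583 - (2)·0.000 - (4)·0.000) / (12) = -0.604;  q ← (1−ω)·0.000 + ω·-0.604 = -0.423
  r: GS value = (-7 - (1)·-0.583 - (-1)·-0.423 - (4)·0.000) / (7) = -0.977;  r ← (1−ω)·0.000 + ω·-0.977 = -0.684
  s: GS value = (-11 - (-4)·-0.583 - (4)·-0.423 - (2)·-0.684) / (-13) = 0.790;  s ← (1−ω)·0.000 + ω·0.790 = 0.553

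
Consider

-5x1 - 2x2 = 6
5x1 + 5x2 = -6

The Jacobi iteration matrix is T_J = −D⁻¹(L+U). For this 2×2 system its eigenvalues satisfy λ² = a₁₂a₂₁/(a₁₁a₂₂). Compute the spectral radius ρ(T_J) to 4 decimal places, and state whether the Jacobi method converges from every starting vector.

a₁₂a₂₁/(a₁₁a₂₂) = (-2)·(5) / ((-5)·(5)) = 0.400000
ρ = √|0.400000| = √0.400000 = 0.6325
ρ < 1, so Jacobi converges

0.6325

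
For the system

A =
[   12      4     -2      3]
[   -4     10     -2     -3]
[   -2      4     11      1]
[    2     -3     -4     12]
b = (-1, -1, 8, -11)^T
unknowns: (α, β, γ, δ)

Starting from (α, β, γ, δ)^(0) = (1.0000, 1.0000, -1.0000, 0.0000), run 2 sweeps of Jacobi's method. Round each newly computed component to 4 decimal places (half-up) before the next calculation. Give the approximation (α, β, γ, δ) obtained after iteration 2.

(0.2659, -0.5742, 0.6909, -0.6126)

Iteration 1:
  α = (-1 - (4)·1.0000 - (-2)·-1.0000 - (3)·0.0000) / (12) = -0.5833
  β = (-1 - (-4)·1.0000 - (-2)·-1.0000 - (-3)·0.0000) / (10) = 0.1000
  γ = (8 - (-2)·1.0000 - (4)·1.0000 - (1)·0.0000) / (11) = 0.5455
  δ = (-11 - (2)·1.0000 - (-3)·1.0000 - (-4)·-1.0000) / (12) = -1.1667
Iteration 2:
  α = (-1 - (4)·0.1000 - (-2)·0.5455 - (3)·-1.1667) / (12) = 0.2659
  β = (-1 - (-4)·-0.5833 - (-2)·0.5455 - (-3)·-1.1667) / (10) = -0.5742
  γ = (8 - (-2)·-0.5833 - (4)·0.1000 - (1)·-1.1667) / (11) = 0.6909
  δ = (-11 - (2)·-0.5833 - (-3)·0.1000 - (-4)·0.5455) / (12) = -0.6126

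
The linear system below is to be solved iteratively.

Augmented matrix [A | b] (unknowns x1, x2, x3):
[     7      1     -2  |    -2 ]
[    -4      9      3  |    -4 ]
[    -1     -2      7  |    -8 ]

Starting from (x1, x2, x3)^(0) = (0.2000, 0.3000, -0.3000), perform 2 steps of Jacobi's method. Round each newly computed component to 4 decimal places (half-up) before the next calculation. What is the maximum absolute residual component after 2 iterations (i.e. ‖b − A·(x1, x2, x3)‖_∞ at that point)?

Iteration 1:
  x1 = (-2 - (1)·0.3000 - (-2)·-0.3000) / (7) = -0.4143
  x2 = (-4 - (-4)·0.2000 - (3)·-0.3000) / (9) = -0.2556
  x3 = (-8 - (-1)·0.2000 - (-2)·0.3000) / (7) = -1.0286
Iteration 2:
  x1 = (-2 - (1)·-0.2556 - (-2)·-1.0286) / (7) = -0.5431
  x2 = (-4 - (-4)·-0.4143 - (3)·-1.0286) / (9) = -0.2857
  x3 = (-8 - (-1)·-0.4143 - (-2)·-0.2556) / (7) = -1.2751
Residual b − A·x = (-0.4628, 0.2242, -0.1888); ∞-norm = 0.4628

0.4628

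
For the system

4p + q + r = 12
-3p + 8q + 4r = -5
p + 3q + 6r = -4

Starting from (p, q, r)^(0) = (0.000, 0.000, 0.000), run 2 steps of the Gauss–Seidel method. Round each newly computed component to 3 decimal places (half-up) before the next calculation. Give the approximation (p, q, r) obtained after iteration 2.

Iteration 1:
  p = (12 - (1)·0.000 - (1)·0.000) / (4) = 3.000
  q = (-5 - (-3)·3.000 - (4)·0.000) / (8) = 0.500
  r = (-4 - (1)·3.000 - (3)·0.500) / (6) = -1.417
Iteration 2:
  p = (12 - (1)·0.500 - (1)·-1.417) / (4) = 3.229
  q = (-5 - (-3)·3.229 - (4)·-1.417) / (8) = 1.294
  r = (-4 - (1)·3.229 - (3)·1.294) / (6) = -1.852

(3.229, 1.294, -1.852)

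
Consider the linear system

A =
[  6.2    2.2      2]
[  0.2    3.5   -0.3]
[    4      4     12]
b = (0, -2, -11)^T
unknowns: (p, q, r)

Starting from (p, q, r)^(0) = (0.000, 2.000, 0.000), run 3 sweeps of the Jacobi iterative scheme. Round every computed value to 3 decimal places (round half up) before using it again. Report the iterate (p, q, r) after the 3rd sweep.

(0.395, -0.654, -0.932)

Iteration 1:
  p = (0 - (2.2)·2.000 - (2)·0.000) / (6.2) = -0.710
  q = (-2 - (0.2)·0.000 - (-0.3)·0.000) / (3.5) = -0.571
  r = (-11 - (4)·0.000 - (4)·2.000) / (12) = -1.583
Iteration 2:
  p = (0 - (2.2)·-0.571 - (2)·-1.583) / (6.2) = 0.713
  q = (-2 - (0.2)·-0.710 - (-0.3)·-1.583) / (3.5) = -0.667
  r = (-11 - (4)·-0.710 - (4)·-0.571) / (12) = -0.490
Iteration 3:
  p = (0 - (2.2)·-0.667 - (2)·-0.490) / (6.2) = 0.395
  q = (-2 - (0.2)·0.713 - (-0.3)·-0.490) / (3.5) = -0.654
  r = (-11 - (4)·0.713 - (4)·-0.667) / (12) = -0.932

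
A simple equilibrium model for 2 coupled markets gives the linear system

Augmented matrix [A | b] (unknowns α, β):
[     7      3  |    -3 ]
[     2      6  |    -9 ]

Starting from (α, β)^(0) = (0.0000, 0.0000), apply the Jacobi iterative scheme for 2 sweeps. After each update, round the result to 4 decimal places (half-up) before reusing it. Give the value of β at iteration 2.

-1.3571

Iteration 1:
  α = (-3 - (3)·0.0000) / (7) = -0.4286
  β = (-9 - (2)·0.0000) / (6) = -1.5000
Iteration 2:
  α = (-3 - (3)·-1.5000) / (7) = 0.2143
  β = (-9 - (2)·-0.4286) / (6) = -1.3571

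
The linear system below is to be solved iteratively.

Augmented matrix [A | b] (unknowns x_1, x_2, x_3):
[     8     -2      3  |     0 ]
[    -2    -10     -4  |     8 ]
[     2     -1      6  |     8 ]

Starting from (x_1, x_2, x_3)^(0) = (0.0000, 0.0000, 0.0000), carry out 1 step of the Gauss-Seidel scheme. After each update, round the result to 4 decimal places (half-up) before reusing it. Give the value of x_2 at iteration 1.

Iteration 1:
  x_1 = (0 - (-2)·0.0000 - (3)·0.0000) / (8) = 0.0000
  x_2 = (8 - (-2)·0.0000 - (-4)·0.0000) / (-10) = -0.8000
  x_3 = (8 - (2)·0.0000 - (-1)·-0.8000) / (6) = 1.2000

-0.8000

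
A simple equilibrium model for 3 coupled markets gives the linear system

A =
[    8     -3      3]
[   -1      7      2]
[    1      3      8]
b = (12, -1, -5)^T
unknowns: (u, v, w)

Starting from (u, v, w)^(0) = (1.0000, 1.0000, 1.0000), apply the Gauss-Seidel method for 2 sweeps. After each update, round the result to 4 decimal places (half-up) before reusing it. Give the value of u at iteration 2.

1.6942

Iteration 1:
  u = (12 - (-3)·1.0000 - (3)·1.0000) / (8) = 1.5000
  v = (-1 - (-1)·1.5000 - (2)·1.0000) / (7) = -0.2143
  w = (-5 - (1)·1.5000 - (3)·-0.2143) / (8) = -0.7321
Iteration 2:
  u = (12 - (-3)·-0.2143 - (3)·-0.7321) / (8) = 1.6942
  v = (-1 - (-1)·1.6942 - (2)·-0.7321) / (7) = 0.3083
  w = (-5 - (1)·1.6942 - (3)·0.3083) / (8) = -0.9524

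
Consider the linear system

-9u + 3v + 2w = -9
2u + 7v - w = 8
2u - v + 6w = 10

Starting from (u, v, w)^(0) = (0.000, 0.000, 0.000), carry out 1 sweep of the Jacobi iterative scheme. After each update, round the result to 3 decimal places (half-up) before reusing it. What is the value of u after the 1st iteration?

1.000

Iteration 1:
  u = (-9 - (3)·0.000 - (2)·0.000) / (-9) = 1.000
  v = (8 - (2)·0.000 - (-1)·0.000) / (7) = 1.143
  w = (10 - (2)·0.000 - (-1)·0.000) / (6) = 1.667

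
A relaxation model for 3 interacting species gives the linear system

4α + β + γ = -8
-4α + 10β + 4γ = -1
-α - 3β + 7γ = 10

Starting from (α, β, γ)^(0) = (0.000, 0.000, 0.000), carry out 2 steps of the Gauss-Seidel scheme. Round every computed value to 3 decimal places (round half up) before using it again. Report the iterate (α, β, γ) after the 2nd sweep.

Iteration 1:
  α = (-8 - (1)·0.000 - (1)·0.000) / (4) = -2.000
  β = (-1 - (-4)·-2.000 - (4)·0.000) / (10) = -0.900
  γ = (10 - (-1)·-2.000 - (-3)·-0.900) / (7) = 0.757
Iteration 2:
  α = (-8 - (1)·-0.900 - (1)·0.757) / (4) = -1.964
  β = (-1 - (-4)·-1.964 - (4)·0.757) / (10) = -1.188
  γ = (10 - (-1)·-1.964 - (-3)·-1.188) / (7) = 0.639

(-1.964, -1.188, 0.639)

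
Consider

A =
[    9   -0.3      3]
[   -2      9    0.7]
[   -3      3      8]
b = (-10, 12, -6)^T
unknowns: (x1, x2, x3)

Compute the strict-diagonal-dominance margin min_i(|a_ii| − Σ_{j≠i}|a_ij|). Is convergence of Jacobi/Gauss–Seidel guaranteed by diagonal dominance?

row 1: |9| − (0.3+3) = 5.7
row 2: |9| − (2+0.7) = 6.3
row 3: |8| − (3+3) = 2
minimum over rows = 2 → strictly diagonally dominant (convergence guaranteed)

2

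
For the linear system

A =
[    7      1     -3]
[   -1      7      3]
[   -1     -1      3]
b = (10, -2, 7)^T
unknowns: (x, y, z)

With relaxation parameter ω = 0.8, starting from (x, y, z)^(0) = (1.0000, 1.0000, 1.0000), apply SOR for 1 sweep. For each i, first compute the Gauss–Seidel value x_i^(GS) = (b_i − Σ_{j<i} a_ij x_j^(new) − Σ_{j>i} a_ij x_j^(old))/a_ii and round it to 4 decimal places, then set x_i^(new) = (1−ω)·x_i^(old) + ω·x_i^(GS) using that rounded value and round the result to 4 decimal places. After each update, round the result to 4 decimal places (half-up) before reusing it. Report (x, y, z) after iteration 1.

(1.5714, -0.1918, 2.4346)

Iteration 1:
  x: GS value = (10 - (1)·1.0000 - (-3)·1.0000) / (7) = 1.7143;  x ← (1−ω)·1.0000 + ω·1.7143 = 1.5714
  y: GS value = (-2 - (-1)·1.5714 - (3)·1.0000) / (7) = -0.4898;  y ← (1−ω)·1.0000 + ω·-0.4898 = -0.1918
  z: GS value = (7 - (-1)·1.5714 - (-1)·-0.1918) / (3) = 2.7932;  z ← (1−ω)·1.0000 + ω·2.7932 = 2.4346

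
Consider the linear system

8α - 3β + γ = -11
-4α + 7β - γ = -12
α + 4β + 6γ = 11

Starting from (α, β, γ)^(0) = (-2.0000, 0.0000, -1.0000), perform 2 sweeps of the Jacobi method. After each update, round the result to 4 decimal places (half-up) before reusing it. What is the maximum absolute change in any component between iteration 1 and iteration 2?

1.8750

Iteration 1:
  α = (-11 - (-3)·0.0000 - (1)·-1.0000) / (8) = -1.2500
  β = (-12 - (-4)·-2.0000 - (-1)·-1.0000) / (7) = -3.0000
  γ = (11 - (1)·-2.0000 - (4)·0.0000) / (6) = 2.1667
Iteration 2:
  α = (-11 - (-3)·-3.0000 - (1)·2.1667) / (8) = -2.7708
  β = (-12 - (-4)·-1.2500 - (-1)·2.1667) / (7) = -2.1190
  γ = (11 - (1)·-1.2500 - (4)·-3.0000) / (6) = 4.0417
Change: (-1.5208, 0.8810, 1.8750) → max |·| = 1.8750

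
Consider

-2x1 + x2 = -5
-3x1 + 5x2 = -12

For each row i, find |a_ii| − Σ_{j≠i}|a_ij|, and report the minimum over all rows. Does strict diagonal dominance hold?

row 1: |-2| − (1) = 1
row 2: |5| − (3) = 2
minimum over rows = 1 → strictly diagonally dominant (convergence guaranteed)

1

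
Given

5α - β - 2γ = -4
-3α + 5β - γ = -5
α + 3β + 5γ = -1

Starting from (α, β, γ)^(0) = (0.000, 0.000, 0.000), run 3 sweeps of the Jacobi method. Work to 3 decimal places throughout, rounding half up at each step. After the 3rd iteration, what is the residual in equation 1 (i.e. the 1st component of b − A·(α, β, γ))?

Iteration 1:
  α = (-4 - (-1)·0.000 - (-2)·0.000) / (5) = -0.800
  β = (-5 - (-3)·0.000 - (-1)·0.000) / (5) = -1.000
  γ = (-1 - (1)·0.000 - (3)·0.000) / (5) = -0.200
Iteration 2:
  α = (-4 - (-1)·-1.000 - (-2)·-0.200) / (5) = -1.080
  β = (-5 - (-3)·-0.800 - (-1)·-0.200) / (5) = -1.520
  γ = (-1 - (1)·-0.800 - (3)·-1.000) / (5) = 0.560
Iteration 3:
  α = (-4 - (-1)·-1.520 - (-2)·0.560) / (5) = -0.880
  β = (-5 - (-3)·-1.080 - (-1)·0.560) / (5) = -1.536
  γ = (-1 - (1)·-1.080 - (3)·-1.520) / (5) = 0.928
Residual b − A·x = (0.720, 0.968, -0.152)

0.720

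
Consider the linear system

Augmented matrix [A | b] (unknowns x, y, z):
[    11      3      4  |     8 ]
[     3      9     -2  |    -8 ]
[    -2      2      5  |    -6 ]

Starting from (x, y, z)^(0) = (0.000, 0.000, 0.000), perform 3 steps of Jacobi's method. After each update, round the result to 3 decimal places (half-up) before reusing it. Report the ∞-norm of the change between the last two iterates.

0.476

Iteration 1:
  x = (8 - (3)·0.000 - (4)·0.000) / (11) = 0.727
  y = (-8 - (3)·0.000 - (-2)·0.000) / (9) = -0.889
  z = (-6 - (-2)·0.000 - (2)·0.000) / (5) = -1.200
Iteration 2:
  x = (8 - (3)·-0.889 - (4)·-1.200) / (11) = 1.406
  y = (-8 - (3)·0.727 - (-2)·-1.200) / (9) = -1.398
  z = (-6 - (-2)·0.727 - (2)·-0.889) / (5) = -0.554
Iteration 3:
  x = (8 - (3)·-1.398 - (4)·-0.554) / (11) = 1.310
  y = (-8 - (3)·1.406 - (-2)·-0.554) / (9) = -1.481
  z = (-6 - (-2)·1.406 - (2)·-1.398) / (5) = -0.078
Change: (-0.096, -0.083, 0.476) → max |·| = 0.476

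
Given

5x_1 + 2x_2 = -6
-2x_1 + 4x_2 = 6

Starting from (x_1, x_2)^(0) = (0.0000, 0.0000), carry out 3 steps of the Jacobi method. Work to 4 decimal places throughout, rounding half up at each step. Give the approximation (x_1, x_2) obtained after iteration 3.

Iteration 1:
  x_1 = (-6 - (2)·0.0000) / (5) = -1.2000
  x_2 = (6 - (-2)·0.0000) / (4) = 1.5000
Iteration 2:
  x_1 = (-6 - (2)·1.5000) / (5) = -1.8000
  x_2 = (6 - (-2)·-1.2000) / (4) = 0.9000
Iteration 3:
  x_1 = (-6 - (2)·0.9000) / (5) = -1.5600
  x_2 = (6 - (-2)·-1.8000) / (4) = 0.6000

(-1.5600, 0.6000)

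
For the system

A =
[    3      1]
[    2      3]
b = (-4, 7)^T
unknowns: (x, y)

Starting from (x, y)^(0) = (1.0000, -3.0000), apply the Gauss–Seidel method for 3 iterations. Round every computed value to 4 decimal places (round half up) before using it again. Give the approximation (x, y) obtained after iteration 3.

(-2.5967, 4.0645)

Iteration 1:
  x = (-4 - (1)·-3.0000) / (3) = -0.3333
  y = (7 - (2)·-0.3333) / (3) = 2.5555
Iteration 2:
  x = (-4 - (1)·2.5555) / (3) = -2.1852
  y = (7 - (2)·-2.1852) / (3) = 3.7901
Iteration 3:
  x = (-4 - (1)·3.7901) / (3) = -2.5967
  y = (7 - (2)·-2.5967) / (3) = 4.0645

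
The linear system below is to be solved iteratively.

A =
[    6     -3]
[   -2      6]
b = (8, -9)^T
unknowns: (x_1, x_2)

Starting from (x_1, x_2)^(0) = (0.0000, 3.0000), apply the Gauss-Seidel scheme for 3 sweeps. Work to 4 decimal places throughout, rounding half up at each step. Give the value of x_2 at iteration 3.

Iteration 1:
  x_1 = (8 - (-3)·3.0000) / (6) = 2.8333
  x_2 = (-9 - (-2)·2.8333) / (6) = -0.5556
Iteration 2:
  x_1 = (8 - (-3)·-0.5556) / (6) = 1.0555
  x_2 = (-9 - (-2)·1.0555) / (6) = -1.1482
Iteration 3:
  x_1 = (8 - (-3)·-1.1482) / (6) = 0.7592
  x_2 = (-9 - (-2)·0.7592) / (6) = -1.2469

-1.2469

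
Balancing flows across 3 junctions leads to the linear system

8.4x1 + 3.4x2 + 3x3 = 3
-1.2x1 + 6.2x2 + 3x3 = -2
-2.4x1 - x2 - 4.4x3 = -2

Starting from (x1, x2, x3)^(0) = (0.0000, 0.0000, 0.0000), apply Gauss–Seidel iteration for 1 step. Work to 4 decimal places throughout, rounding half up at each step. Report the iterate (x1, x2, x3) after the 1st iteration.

(0.3571, -0.2535, 0.3174)

Iteration 1:
  x1 = (3 - (3.4)·0.0000 - (3)·0.0000) / (8.4) = 0.3571
  x2 = (-2 - (-1.2)·0.3571 - (3)·0.0000) / (6.2) = -0.2535
  x3 = (-2 - (-2.4)·0.3571 - (-1)·-0.2535) / (-4.4) = 0.3174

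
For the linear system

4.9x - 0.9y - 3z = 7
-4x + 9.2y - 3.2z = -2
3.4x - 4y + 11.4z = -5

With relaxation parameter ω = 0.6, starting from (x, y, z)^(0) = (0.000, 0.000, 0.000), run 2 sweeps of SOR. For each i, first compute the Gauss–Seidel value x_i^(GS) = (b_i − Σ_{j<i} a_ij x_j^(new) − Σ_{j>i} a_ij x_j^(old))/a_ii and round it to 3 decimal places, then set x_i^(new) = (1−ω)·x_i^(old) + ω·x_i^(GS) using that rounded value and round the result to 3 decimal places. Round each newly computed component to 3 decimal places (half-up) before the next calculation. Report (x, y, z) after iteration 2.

(1.065, 0.102, -0.591)

Iteration 1:
  x: GS value = (7 - (-0.9)·0.000 - (-3)·0.000) / (4.9) = 1.429;  x ← (1−ω)·0.000 + ω·1.429 = 0.857
  y: GS value = (-2 - (-4)·0.857 - (-3.2)·0.000) / (9.2) = 0.155;  y ← (1−ω)·0.000 + ω·0.155 = 0.093
  z: GS value = (-5 - (3.4)·0.857 - (-4)·0.093) / (11.4) = -0.662;  z ← (1−ω)·0.000 + ω·-0.662 = -0.397
Iteration 2:
  x: GS value = (7 - (-0.9)·0.093 - (-3)·-0.397) / (4.9) = 1.203;  x ← (1−ω)·0.857 + ω·1.203 = 1.065
  y: GS value = (-2 - (-4)·1.065 - (-3.2)·-0.397) / (9.2) = 0.108;  y ← (1−ω)·0.093 + ω·0.108 = 0.102
  z: GS value = (-5 - (3.4)·1.065 - (-4)·0.102) / (11.4) = -0.720;  z ← (1−ω)·-0.397 + ω·-0.720 = -0.591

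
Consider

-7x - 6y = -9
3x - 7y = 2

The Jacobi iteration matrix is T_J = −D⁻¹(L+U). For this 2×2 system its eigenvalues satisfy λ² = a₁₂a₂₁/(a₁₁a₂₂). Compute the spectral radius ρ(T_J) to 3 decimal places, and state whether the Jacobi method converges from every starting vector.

a₁₂a₂₁/(a₁₁a₂₂) = (-6)·(3) / ((-7)·(-7)) = -0.367347
ρ = √|-0.367347| = √0.367347 = 0.606
ρ < 1, so Jacobi converges

0.606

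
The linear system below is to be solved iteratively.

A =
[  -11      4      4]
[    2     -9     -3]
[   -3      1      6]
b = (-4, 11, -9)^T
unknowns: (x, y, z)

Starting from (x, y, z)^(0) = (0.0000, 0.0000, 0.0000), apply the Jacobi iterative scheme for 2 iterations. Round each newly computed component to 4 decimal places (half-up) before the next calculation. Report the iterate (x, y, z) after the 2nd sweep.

(-0.6263, -0.6414, -1.1145)

Iteration 1:
  x = (-4 - (4)·0.0000 - (4)·0.0000) / (-11) = 0.3636
  y = (11 - (2)·0.0000 - (-3)·0.0000) / (-9) = -1.2222
  z = (-9 - (-3)·0.0000 - (1)·0.0000) / (6) = -1.5000
Iteration 2:
  x = (-4 - (4)·-1.2222 - (4)·-1.5000) / (-11) = -0.6263
  y = (11 - (2)·0.3636 - (-3)·-1.5000) / (-9) = -0.6414
  z = (-9 - (-3)·0.3636 - (1)·-1.2222) / (6) = -1.1145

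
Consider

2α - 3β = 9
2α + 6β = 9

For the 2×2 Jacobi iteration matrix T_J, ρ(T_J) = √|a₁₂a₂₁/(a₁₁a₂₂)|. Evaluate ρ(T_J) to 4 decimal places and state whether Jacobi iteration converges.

0.7071

a₁₂a₂₁/(a₁₁a₂₂) = (-3)·(2) / ((2)·(6)) = -0.500000
ρ = √|-0.500000| = √0.500000 = 0.7071
ρ < 1, so Jacobi converges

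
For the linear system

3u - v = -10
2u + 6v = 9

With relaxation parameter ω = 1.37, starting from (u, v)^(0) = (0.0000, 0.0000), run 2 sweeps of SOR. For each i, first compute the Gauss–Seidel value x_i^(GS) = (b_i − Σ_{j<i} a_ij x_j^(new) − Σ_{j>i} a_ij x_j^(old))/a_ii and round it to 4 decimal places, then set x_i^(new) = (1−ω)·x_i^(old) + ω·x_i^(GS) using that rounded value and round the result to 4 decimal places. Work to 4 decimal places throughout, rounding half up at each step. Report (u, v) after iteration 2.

(-0.9862, 0.9734)

Iteration 1:
  u: GS value = (-10 - (-1)·0.0000) / (3) = -3.3333;  u ← (1−ω)·0.0000 + ω·-3.3333 = -4.5666
  v: GS value = (9 - (2)·-4.5666) / (6) = 3.0222;  v ← (1−ω)·0.0000 + ω·3.0222 = 4.1404
Iteration 2:
  u: GS value = (-10 - (-1)·4.1404) / (3) = -1.9532;  u ← (1−ω)·-4.5666 + ω·-1.9532 = -0.9862
  v: GS value = (9 - (2)·-0.9862) / (6) = 1.8287;  v ← (1−ω)·4.1404 + ω·1.8287 = 0.9734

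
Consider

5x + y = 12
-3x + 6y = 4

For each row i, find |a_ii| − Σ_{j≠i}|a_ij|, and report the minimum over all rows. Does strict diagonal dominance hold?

3

row 1: |5| − (1) = 4
row 2: |6| − (3) = 3
minimum over rows = 3 → strictly diagonally dominant (convergence guaranteed)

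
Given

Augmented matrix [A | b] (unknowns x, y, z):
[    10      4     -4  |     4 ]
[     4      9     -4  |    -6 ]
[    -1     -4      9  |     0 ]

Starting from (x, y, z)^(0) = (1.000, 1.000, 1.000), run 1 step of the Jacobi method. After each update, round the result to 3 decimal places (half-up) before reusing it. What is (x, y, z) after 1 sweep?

(0.400, -0.667, 0.556)

Iteration 1:
  x = (4 - (4)·1.000 - (-4)·1.000) / (10) = 0.400
  y = (-6 - (4)·1.000 - (-4)·1.000) / (9) = -0.667
  z = (0 - (-1)·1.000 - (-4)·1.000) / (9) = 0.556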